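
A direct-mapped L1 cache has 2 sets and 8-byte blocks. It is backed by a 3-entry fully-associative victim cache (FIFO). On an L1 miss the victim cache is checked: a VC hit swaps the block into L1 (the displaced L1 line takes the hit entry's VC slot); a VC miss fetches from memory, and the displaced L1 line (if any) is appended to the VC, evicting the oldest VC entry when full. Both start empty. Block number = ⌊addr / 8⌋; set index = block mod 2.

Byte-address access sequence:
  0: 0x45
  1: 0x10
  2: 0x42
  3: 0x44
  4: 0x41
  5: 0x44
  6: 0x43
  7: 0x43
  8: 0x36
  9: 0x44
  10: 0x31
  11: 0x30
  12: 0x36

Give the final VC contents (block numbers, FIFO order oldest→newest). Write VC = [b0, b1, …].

  [0] addr=0x45 blk=8 s=0: MISS | VC []
  [1] addr=0x10 blk=2 s=0: MISS | VC [8]
  [2] addr=0x42 blk=8 s=0: VC-HIT | VC [2]
  [3] addr=0x44 blk=8 s=0: L1-HIT | VC [2]
  [4] addr=0x41 blk=8 s=0: L1-HIT | VC [2]
  [5] addr=0x44 blk=8 s=0: L1-HIT | VC [2]
  [6] addr=0x43 blk=8 s=0: L1-HIT | VC [2]
  [7] addr=0x43 blk=8 s=0: L1-HIT | VC [2]
  [8] addr=0x36 blk=6 s=0: MISS | VC [2, 8]
  [9] addr=0x44 blk=8 s=0: VC-HIT | VC [2, 6]
  [10] addr=0x31 blk=6 s=0: VC-HIT | VC [2, 8]
  [11] addr=0x30 blk=6 s=0: L1-HIT | VC [2, 8]
  [12] addr=0x36 blk=6 s=0: L1-HIT | VC [2, 8]

VC = [2, 8]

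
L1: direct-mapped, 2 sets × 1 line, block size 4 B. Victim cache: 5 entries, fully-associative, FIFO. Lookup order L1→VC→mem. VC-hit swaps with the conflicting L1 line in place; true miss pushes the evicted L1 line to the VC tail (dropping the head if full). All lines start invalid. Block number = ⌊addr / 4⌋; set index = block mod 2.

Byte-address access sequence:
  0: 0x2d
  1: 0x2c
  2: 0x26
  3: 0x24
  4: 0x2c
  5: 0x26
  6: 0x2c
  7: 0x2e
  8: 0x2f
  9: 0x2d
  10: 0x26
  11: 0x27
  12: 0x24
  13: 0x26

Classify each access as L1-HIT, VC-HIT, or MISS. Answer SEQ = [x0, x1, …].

0: 0x2d (blk 11, set 1) → MISS  vc=[]
1: 0x2c (blk 11, set 1) → L1-HIT  vc=[]
2: 0x26 (blk 9, set 1) → MISS  vc=[11]
3: 0x24 (blk 9, set 1) → L1-HIT  vc=[11]
4: 0x2c (blk 11, set 1) → VC-HIT  vc=[9]
5: 0x26 (blk 9, set 1) → VC-HIT  vc=[11]
6: 0x2c (blk 11, set 1) → VC-HIT  vc=[9]
7: 0x2e (blk 11, set 1) → L1-HIT  vc=[9]
8: 0x2f (blk 11, set 1) → L1-HIT  vc=[9]
9: 0x2d (blk 11, set 1) → L1-HIT  vc=[9]
10: 0x26 (blk 9, set 1) → VC-HIT  vc=[11]
11: 0x27 (blk 9, set 1) → L1-HIT  vc=[11]
12: 0x24 (blk 9, set 1) → L1-HIT  vc=[11]
13: 0x26 (blk 9, set 1) → L1-HIT  vc=[11]

SEQ = [MISS, L1-HIT, MISS, L1-HIT, VC-HIT, VC-HIT, VC-HIT, L1-HIT, L1-HIT, L1-HIT, VC-HIT, L1-HIT, L1-HIT, L1-HIT]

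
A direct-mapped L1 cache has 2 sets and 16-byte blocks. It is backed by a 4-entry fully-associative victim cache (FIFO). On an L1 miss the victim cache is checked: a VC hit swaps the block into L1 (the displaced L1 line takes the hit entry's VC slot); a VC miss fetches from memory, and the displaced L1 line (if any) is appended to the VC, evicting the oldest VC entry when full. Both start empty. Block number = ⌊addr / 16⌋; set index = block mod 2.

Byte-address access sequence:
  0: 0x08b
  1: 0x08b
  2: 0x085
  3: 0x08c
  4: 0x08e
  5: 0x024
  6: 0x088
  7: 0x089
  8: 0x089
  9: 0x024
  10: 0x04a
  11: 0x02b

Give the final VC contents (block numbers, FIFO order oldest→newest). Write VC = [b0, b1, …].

VC = [8, 4]

#0 0x8b→b8/s0 MISS; vc=[]
#1 0x8b→b8/s0 L1-HIT; vc=[]
#2 0x85→b8/s0 L1-HIT; vc=[]
#3 0x8c→b8/s0 L1-HIT; vc=[]
#4 0x8e→b8/s0 L1-HIT; vc=[]
#5 0x24→b2/s0 MISS; vc=[8]
#6 0x88→b8/s0 VC-HIT; vc=[2]
#7 0x89→b8/s0 L1-HIT; vc=[2]
#8 0x89→b8/s0 L1-HIT; vc=[2]
#9 0x24→b2/s0 VC-HIT; vc=[8]
#10 0x4a→b4/s0 MISS; vc=[8,2]
#11 0x2b→b2/s0 VC-HIT; vc=[8,4]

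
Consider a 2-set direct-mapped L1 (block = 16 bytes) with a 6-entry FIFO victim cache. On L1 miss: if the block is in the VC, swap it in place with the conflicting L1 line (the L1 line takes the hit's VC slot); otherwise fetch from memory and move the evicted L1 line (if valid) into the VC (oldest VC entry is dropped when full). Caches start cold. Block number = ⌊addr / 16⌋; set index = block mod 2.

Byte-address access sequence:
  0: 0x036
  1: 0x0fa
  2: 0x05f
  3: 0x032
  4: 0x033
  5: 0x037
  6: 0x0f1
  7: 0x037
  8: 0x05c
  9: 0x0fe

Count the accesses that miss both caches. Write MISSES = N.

  [0] addr=0x36 blk=3 s=1: MISS | VC []
  [1] addr=0xfa blk=15 s=1: MISS | VC [3]
  [2] addr=0x5f blk=5 s=1: MISS | VC [3, 15]
  [3] addr=0x32 blk=3 s=1: VC-HIT | VC [5, 15]
  [4] addr=0x33 blk=3 s=1: L1-HIT | VC [5, 15]
  [5] addr=0x37 blk=3 s=1: L1-HIT | VC [5, 15]
  [6] addr=0xf1 blk=15 s=1: VC-HIT | VC [5, 3]
  [7] addr=0x37 blk=3 s=1: VC-HIT | VC [5, 15]
  [8] addr=0x5c blk=5 s=1: VC-HIT | VC [3, 15]
  [9] addr=0xfe blk=15 s=1: VC-HIT | VC [3, 5]

MISSES = 3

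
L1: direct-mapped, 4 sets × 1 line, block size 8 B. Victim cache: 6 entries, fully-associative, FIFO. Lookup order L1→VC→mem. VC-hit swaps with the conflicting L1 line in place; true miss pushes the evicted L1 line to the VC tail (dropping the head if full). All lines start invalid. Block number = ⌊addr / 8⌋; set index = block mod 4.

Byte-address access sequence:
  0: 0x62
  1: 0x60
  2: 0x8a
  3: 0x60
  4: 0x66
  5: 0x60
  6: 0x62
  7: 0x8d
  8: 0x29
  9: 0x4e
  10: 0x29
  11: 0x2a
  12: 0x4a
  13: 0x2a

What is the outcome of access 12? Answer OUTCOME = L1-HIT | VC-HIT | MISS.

OUTCOME = VC-HIT

#0 0x62→b12/s0 MISS; vc=[]
#1 0x60→b12/s0 L1-HIT; vc=[]
#2 0x8a→b17/s1 MISS; vc=[]
#3 0x60→b12/s0 L1-HIT; vc=[]
#4 0x66→b12/s0 L1-HIT; vc=[]
#5 0x60→b12/s0 L1-HIT; vc=[]
#6 0x62→b12/s0 L1-HIT; vc=[]
#7 0x8d→b17/s1 L1-HIT; vc=[]
#8 0x29→b5/s1 MISS; vc=[17]
#9 0x4e→b9/s1 MISS; vc=[17,5]
#10 0x29→b5/s1 VC-HIT; vc=[17,9]
#11 0x2a→b5/s1 L1-HIT; vc=[17,9]
#12 0x4a→b9/s1 VC-HIT; vc=[17,5]
#13 0x2a→b5/s1 VC-HIT; vc=[17,9]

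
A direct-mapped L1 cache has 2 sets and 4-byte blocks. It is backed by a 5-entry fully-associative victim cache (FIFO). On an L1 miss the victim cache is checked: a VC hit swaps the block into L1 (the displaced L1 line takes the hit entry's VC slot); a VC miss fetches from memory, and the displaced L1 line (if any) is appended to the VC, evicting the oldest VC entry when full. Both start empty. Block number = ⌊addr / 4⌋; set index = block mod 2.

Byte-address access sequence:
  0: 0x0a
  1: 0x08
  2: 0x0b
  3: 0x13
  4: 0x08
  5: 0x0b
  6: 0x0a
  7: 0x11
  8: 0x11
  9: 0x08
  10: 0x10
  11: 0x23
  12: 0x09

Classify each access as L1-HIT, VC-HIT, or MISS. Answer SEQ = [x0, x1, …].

SEQ = [MISS, L1-HIT, L1-HIT, MISS, VC-HIT, L1-HIT, L1-HIT, VC-HIT, L1-HIT, VC-HIT, VC-HIT, MISS, VC-HIT]

  [0] addr=0xa blk=2 s=0: MISS | VC []
  [1] addr=0x8 blk=2 s=0: L1-HIT | VC []
  [2] addr=0xb blk=2 s=0: L1-HIT | VC []
  [3] addr=0x13 blk=4 s=0: MISS | VC [2]
  [4] addr=0x8 blk=2 s=0: VC-HIT | VC [4]
  [5] addr=0xb blk=2 s=0: L1-HIT | VC [4]
  [6] addr=0xa blk=2 s=0: L1-HIT | VC [4]
  [7] addr=0x11 blk=4 s=0: VC-HIT | VC [2]
  [8] addr=0x11 blk=4 s=0: L1-HIT | VC [2]
  [9] addr=0x8 blk=2 s=0: VC-HIT | VC [4]
  [10] addr=0x10 blk=4 s=0: VC-HIT | VC [2]
  [11] addr=0x23 blk=8 s=0: MISS | VC [2, 4]
  [12] addr=0x9 blk=2 s=0: VC-HIT | VC [8, 4]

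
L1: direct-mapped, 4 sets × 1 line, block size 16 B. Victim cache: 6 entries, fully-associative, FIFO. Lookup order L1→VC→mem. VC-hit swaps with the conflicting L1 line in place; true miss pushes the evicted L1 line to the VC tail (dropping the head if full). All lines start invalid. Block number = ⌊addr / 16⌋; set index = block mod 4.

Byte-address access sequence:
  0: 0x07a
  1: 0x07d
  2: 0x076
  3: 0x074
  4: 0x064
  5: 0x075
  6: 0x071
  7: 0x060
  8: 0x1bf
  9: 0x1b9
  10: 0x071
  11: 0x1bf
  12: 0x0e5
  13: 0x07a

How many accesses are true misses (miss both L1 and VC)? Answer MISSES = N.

0: 0x7a (blk 7, set 3) → MISS  vc=[]
1: 0x7d (blk 7, set 3) → L1-HIT  vc=[]
2: 0x76 (blk 7, set 3) → L1-HIT  vc=[]
3: 0x74 (blk 7, set 3) → L1-HIT  vc=[]
4: 0x64 (blk 6, set 2) → MISS  vc=[]
5: 0x75 (blk 7, set 3) → L1-HIT  vc=[]
6: 0x71 (blk 7, set 3) → L1-HIT  vc=[]
7: 0x60 (blk 6, set 2) → L1-HIT  vc=[]
8: 0x1bf (blk 27, set 3) → MISS  vc=[7]
9: 0x1b9 (blk 27, set 3) → L1-HIT  vc=[7]
10: 0x71 (blk 7, set 3) → VC-HIT  vc=[27]
11: 0x1bf (blk 27, set 3) → VC-HIT  vc=[7]
12: 0xe5 (blk 14, set 2) → MISS  vc=[7, 6]
13: 0x7a (blk 7, set 3) → VC-HIT  vc=[27, 6]

MISSES = 4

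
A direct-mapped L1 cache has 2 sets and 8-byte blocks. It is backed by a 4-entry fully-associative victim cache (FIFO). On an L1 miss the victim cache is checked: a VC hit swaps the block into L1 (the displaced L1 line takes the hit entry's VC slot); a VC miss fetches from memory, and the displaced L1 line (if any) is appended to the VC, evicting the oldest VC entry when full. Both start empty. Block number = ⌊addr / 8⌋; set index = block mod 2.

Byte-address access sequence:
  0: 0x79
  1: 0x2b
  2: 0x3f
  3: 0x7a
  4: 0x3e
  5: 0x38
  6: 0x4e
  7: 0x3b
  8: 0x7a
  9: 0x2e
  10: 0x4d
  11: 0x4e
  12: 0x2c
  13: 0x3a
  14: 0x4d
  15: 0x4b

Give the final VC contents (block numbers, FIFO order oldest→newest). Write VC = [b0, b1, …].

VC = [5, 15, 7]

  [0] addr=0x79 blk=15 s=1: MISS | VC []
  [1] addr=0x2b blk=5 s=1: MISS | VC [15]
  [2] addr=0x3f blk=7 s=1: MISS | VC [15, 5]
  [3] addr=0x7a blk=15 s=1: VC-HIT | VC [7, 5]
  [4] addr=0x3e blk=7 s=1: VC-HIT | VC [15, 5]
  [5] addr=0x38 blk=7 s=1: L1-HIT | VC [15, 5]
  [6] addr=0x4e blk=9 s=1: MISS | VC [15, 5, 7]
  [7] addr=0x3b blk=7 s=1: VC-HIT | VC [15, 5, 9]
  [8] addr=0x7a blk=15 s=1: VC-HIT | VC [7, 5, 9]
  [9] addr=0x2e blk=5 s=1: VC-HIT | VC [7, 15, 9]
  [10] addr=0x4d blk=9 s=1: VC-HIT | VC [7, 15, 5]
  [11] addr=0x4e blk=9 s=1: L1-HIT | VC [7, 15, 5]
  [12] addr=0x2c blk=5 s=1: VC-HIT | VC [7, 15, 9]
  [13] addr=0x3a blk=7 s=1: VC-HIT | VC [5, 15, 9]
  [14] addr=0x4d blk=9 s=1: VC-HIT | VC [5, 15, 7]
  [15] addr=0x4b blk=9 s=1: L1-HIT | VC [5, 15, 7]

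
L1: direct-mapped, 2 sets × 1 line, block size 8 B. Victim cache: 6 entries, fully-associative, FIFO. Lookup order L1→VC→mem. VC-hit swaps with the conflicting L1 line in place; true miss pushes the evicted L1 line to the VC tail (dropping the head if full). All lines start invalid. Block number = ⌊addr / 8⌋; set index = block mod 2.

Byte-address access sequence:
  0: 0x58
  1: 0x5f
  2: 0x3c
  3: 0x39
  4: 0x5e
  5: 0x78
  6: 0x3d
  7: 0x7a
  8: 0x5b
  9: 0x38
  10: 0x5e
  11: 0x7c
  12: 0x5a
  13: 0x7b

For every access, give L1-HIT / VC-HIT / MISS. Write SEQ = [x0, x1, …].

#0 0x58→b11/s1 MISS; vc=[]
#1 0x5f→b11/s1 L1-HIT; vc=[]
#2 0x3c→b7/s1 MISS; vc=[11]
#3 0x39→b7/s1 L1-HIT; vc=[11]
#4 0x5e→b11/s1 VC-HIT; vc=[7]
#5 0x78→b15/s1 MISS; vc=[7,11]
#6 0x3d→b7/s1 VC-HIT; vc=[15,11]
#7 0x7a→b15/s1 VC-HIT; vc=[7,11]
#8 0x5b→b11/s1 VC-HIT; vc=[7,15]
#9 0x38→b7/s1 VC-HIT; vc=[11,15]
#10 0x5e→b11/s1 VC-HIT; vc=[7,15]
#11 0x7c→b15/s1 VC-HIT; vc=[7,11]
#12 0x5a→b11/s1 VC-HIT; vc=[7,15]
#13 0x7b→b15/s1 VC-HIT; vc=[7,11]

SEQ = [MISS, L1-HIT, MISS, L1-HIT, VC-HIT, MISS, VC-HIT, VC-HIT, VC-HIT, VC-HIT, VC-HIT, VC-HIT, VC-HIT, VC-HIT]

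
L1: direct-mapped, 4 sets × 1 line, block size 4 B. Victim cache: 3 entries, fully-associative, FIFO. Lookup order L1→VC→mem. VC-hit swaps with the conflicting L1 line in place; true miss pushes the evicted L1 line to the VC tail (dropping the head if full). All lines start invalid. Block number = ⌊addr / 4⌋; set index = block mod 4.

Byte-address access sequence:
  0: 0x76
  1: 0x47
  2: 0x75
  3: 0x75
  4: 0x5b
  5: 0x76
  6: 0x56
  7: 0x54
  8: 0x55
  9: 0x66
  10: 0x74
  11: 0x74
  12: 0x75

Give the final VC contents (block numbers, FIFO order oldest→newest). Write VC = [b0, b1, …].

  [0] addr=0x76 blk=29 s=1: MISS | VC []
  [1] addr=0x47 blk=17 s=1: MISS | VC [29]
  [2] addr=0x75 blk=29 s=1: VC-HIT | VC [17]
  [3] addr=0x75 blk=29 s=1: L1-HIT | VC [17]
  [4] addr=0x5b blk=22 s=2: MISS | VC [17]
  [5] addr=0x76 blk=29 s=1: L1-HIT | VC [17]
  [6] addr=0x56 blk=21 s=1: MISS | VC [17, 29]
  [7] addr=0x54 blk=21 s=1: L1-HIT | VC [17, 29]
  [8] addr=0x55 blk=21 s=1: L1-HIT | VC [17, 29]
  [9] addr=0x66 blk=25 s=1: MISS | VC [17, 29, 21]
  [10] addr=0x74 blk=29 s=1: VC-HIT | VC [17, 25, 21]
  [11] addr=0x74 blk=29 s=1: L1-HIT | VC [17, 25, 21]
  [12] addr=0x75 blk=29 s=1: L1-HIT | VC [17, 25, 21]

VC = [17, 25, 21]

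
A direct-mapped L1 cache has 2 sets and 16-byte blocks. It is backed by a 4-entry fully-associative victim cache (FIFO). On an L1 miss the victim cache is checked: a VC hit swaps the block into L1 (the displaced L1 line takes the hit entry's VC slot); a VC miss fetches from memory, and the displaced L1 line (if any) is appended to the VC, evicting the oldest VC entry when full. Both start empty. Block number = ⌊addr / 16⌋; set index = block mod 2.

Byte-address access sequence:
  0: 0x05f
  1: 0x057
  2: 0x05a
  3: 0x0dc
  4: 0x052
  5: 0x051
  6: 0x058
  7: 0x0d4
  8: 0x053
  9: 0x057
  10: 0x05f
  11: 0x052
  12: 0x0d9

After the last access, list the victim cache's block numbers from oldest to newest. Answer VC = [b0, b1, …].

  [0] addr=0x5f blk=5 s=1: MISS | VC []
  [1] addr=0x57 blk=5 s=1: L1-HIT | VC []
  [2] addr=0x5a blk=5 s=1: L1-HIT | VC []
  [3] addr=0xdc blk=13 s=1: MISS | VC [5]
  [4] addr=0x52 blk=5 s=1: VC-HIT | VC [13]
  [5] addr=0x51 blk=5 s=1: L1-HIT | VC [13]
  [6] addr=0x58 blk=5 s=1: L1-HIT | VC [13]
  [7] addr=0xd4 blk=13 s=1: VC-HIT | VC [5]
  [8] addr=0x53 blk=5 s=1: VC-HIT | VC [13]
  [9] addr=0x57 blk=5 s=1: L1-HIT | VC [13]
  [10] addr=0x5f blk=5 s=1: L1-HIT | VC [13]
  [11] addr=0x52 blk=5 s=1: L1-HIT | VC [13]
  [12] addr=0xd9 blk=13 s=1: VC-HIT | VC [5]

VC = [5]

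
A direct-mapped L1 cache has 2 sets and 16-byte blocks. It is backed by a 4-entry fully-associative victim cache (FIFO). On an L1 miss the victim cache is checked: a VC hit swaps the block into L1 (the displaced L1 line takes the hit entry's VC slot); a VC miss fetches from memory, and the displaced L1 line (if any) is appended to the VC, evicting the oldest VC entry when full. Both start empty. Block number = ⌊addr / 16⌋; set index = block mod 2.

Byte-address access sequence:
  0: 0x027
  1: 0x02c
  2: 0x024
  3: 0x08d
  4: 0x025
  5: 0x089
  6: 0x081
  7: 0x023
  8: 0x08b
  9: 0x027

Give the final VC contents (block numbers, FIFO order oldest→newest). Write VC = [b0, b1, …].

VC = [8]

#0 0x27→b2/s0 MISS; vc=[]
#1 0x2c→b2/s0 L1-HIT; vc=[]
#2 0x24→b2/s0 L1-HIT; vc=[]
#3 0x8d→b8/s0 MISS; vc=[2]
#4 0x25→b2/s0 VC-HIT; vc=[8]
#5 0x89→b8/s0 VC-HIT; vc=[2]
#6 0x81→b8/s0 L1-HIT; vc=[2]
#7 0x23→b2/s0 VC-HIT; vc=[8]
#8 0x8b→b8/s0 VC-HIT; vc=[2]
#9 0x27→b2/s0 VC-HIT; vc=[8]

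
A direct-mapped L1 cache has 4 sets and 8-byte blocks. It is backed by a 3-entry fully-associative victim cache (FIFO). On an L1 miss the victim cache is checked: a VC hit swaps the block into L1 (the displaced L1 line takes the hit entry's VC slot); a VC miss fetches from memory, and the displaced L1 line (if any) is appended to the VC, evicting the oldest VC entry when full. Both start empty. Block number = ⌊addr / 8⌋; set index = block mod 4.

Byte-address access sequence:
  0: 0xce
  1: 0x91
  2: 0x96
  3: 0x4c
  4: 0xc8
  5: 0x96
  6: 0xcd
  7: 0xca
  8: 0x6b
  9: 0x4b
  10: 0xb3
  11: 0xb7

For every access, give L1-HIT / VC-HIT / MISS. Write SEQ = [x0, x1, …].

SEQ = [MISS, MISS, L1-HIT, MISS, VC-HIT, L1-HIT, L1-HIT, L1-HIT, MISS, VC-HIT, MISS, L1-HIT]

  [0] addr=0xce blk=25 s=1: MISS | VC []
  [1] addr=0x91 blk=18 s=2: MISS | VC []
  [2] addr=0x96 blk=18 s=2: L1-HIT | VC []
  [3] addr=0x4c blk=9 s=1: MISS | VC [25]
  [4] addr=0xc8 blk=25 s=1: VC-HIT | VC [9]
  [5] addr=0x96 blk=18 s=2: L1-HIT | VC [9]
  [6] addr=0xcd blk=25 s=1: L1-HIT | VC [9]
  [7] addr=0xca blk=25 s=1: L1-HIT | VC [9]
  [8] addr=0x6b blk=13 s=1: MISS | VC [9, 25]
  [9] addr=0x4b blk=9 s=1: VC-HIT | VC [13, 25]
  [10] addr=0xb3 blk=22 s=2: MISS | VC [13, 25, 18]
  [11] addr=0xb7 blk=22 s=2: L1-HIT | VC [13, 25, 18]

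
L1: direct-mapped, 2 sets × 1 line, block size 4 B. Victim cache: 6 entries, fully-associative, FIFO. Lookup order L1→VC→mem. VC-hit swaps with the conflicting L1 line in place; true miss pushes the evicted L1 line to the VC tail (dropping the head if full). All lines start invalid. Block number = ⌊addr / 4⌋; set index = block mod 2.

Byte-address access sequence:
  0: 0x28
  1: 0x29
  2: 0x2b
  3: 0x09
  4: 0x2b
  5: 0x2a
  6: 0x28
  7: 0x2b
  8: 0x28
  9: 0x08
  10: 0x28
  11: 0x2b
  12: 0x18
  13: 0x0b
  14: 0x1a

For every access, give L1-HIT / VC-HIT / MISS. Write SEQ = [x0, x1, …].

SEQ = [MISS, L1-HIT, L1-HIT, MISS, VC-HIT, L1-HIT, L1-HIT, L1-HIT, L1-HIT, VC-HIT, VC-HIT, L1-HIT, MISS, VC-HIT, VC-HIT]

  [0] addr=0x28 blk=10 s=0: MISS | VC []
  [1] addr=0x29 blk=10 s=0: L1-HIT | VC []
  [2] addr=0x2b blk=10 s=0: L1-HIT | VC []
  [3] addr=0x9 blk=2 s=0: MISS | VC [10]
  [4] addr=0x2b blk=10 s=0: VC-HIT | VC [2]
  [5] addr=0x2a blk=10 s=0: L1-HIT | VC [2]
  [6] addr=0x28 blk=10 s=0: L1-HIT | VC [2]
  [7] addr=0x2b blk=10 s=0: L1-HIT | VC [2]
  [8] addr=0x28 blk=10 s=0: L1-HIT | VC [2]
  [9] addr=0x8 blk=2 s=0: VC-HIT | VC [10]
  [10] addr=0x28 blk=10 s=0: VC-HIT | VC [2]
  [11] addr=0x2b blk=10 s=0: L1-HIT | VC [2]
  [12] addr=0x18 blk=6 s=0: MISS | VC [2, 10]
  [13] addr=0xb blk=2 s=0: VC-HIT | VC [6, 10]
  [14] addr=0x1a blk=6 s=0: VC-HIT | VC [2, 10]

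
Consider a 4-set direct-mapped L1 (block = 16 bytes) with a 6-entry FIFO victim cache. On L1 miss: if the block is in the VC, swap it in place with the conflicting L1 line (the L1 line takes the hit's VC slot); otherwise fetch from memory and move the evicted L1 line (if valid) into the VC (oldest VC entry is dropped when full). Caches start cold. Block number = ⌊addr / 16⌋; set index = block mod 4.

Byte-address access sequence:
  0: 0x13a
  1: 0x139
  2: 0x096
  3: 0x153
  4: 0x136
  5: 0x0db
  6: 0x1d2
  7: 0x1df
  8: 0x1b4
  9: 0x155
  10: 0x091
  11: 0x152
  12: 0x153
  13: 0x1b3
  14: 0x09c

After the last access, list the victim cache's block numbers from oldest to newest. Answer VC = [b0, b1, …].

VC = [21, 29, 13, 19]

0: 0x13a (blk 19, set 3) → MISS  vc=[]
1: 0x139 (blk 19, set 3) → L1-HIT  vc=[]
2: 0x96 (blk 9, set 1) → MISS  vc=[]
3: 0x153 (blk 21, set 1) → MISS  vc=[9]
4: 0x136 (blk 19, set 3) → L1-HIT  vc=[9]
5: 0xdb (blk 13, set 1) → MISS  vc=[9, 21]
6: 0x1d2 (blk 29, set 1) → MISS  vc=[9, 21, 13]
7: 0x1df (blk 29, set 1) → L1-HIT  vc=[9, 21, 13]
8: 0x1b4 (blk 27, set 3) → MISS  vc=[9, 21, 13, 19]
9: 0x155 (blk 21, set 1) → VC-HIT  vc=[9, 29, 13, 19]
10: 0x91 (blk 9, set 1) → VC-HIT  vc=[21, 29, 13, 19]
11: 0x152 (blk 21, set 1) → VC-HIT  vc=[9, 29, 13, 19]
12: 0x153 (blk 21, set 1) → L1-HIT  vc=[9, 29, 13, 19]
13: 0x1b3 (blk 27, set 3) → L1-HIT  vc=[9, 29, 13, 19]
14: 0x9c (blk 9, set 1) → VC-HIT  vc=[21, 29, 13, 19]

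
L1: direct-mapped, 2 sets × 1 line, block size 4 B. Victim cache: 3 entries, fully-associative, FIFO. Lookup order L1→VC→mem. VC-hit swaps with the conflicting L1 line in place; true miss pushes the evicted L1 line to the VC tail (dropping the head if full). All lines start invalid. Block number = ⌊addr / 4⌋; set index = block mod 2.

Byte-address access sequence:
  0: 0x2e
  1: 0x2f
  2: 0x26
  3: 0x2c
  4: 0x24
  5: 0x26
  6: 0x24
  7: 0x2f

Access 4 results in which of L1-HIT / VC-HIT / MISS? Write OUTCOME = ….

OUTCOME = VC-HIT

#0 0x2e→b11/s1 MISS; vc=[]
#1 0x2f→b11/s1 L1-HIT; vc=[]
#2 0x26→b9/s1 MISS; vc=[11]
#3 0x2c→b11/s1 VC-HIT; vc=[9]
#4 0x24→b9/s1 VC-HIT; vc=[11]
#5 0x26→b9/s1 L1-HIT; vc=[11]
#6 0x24→b9/s1 L1-HIT; vc=[11]
#7 0x2f→b11/s1 VC-HIT; vc=[9]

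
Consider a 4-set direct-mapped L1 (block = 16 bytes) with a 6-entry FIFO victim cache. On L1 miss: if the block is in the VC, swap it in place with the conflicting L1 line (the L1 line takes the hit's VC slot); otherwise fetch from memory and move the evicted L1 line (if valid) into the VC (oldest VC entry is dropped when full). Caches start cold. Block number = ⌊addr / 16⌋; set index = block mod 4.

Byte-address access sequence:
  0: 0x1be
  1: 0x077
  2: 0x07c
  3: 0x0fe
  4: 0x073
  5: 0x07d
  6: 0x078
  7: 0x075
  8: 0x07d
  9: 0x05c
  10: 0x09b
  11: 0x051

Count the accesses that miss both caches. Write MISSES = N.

MISSES = 5

0: 0x1be (blk 27, set 3) → MISS  vc=[]
1: 0x77 (blk 7, set 3) → MISS  vc=[27]
2: 0x7c (blk 7, set 3) → L1-HIT  vc=[27]
3: 0xfe (blk 15, set 3) → MISS  vc=[27, 7]
4: 0x73 (blk 7, set 3) → VC-HIT  vc=[27, 15]
5: 0x7d (blk 7, set 3) → L1-HIT  vc=[27, 15]
6: 0x78 (blk 7, set 3) → L1-HIT  vc=[27, 15]
7: 0x75 (blk 7, set 3) → L1-HIT  vc=[27, 15]
8: 0x7d (blk 7, set 3) → L1-HIT  vc=[27, 15]
9: 0x5c (blk 5, set 1) → MISS  vc=[27, 15]
10: 0x9b (blk 9, set 1) → MISS  vc=[27, 15, 5]
11: 0x51 (blk 5, set 1) → VC-HIT  vc=[27, 15, 9]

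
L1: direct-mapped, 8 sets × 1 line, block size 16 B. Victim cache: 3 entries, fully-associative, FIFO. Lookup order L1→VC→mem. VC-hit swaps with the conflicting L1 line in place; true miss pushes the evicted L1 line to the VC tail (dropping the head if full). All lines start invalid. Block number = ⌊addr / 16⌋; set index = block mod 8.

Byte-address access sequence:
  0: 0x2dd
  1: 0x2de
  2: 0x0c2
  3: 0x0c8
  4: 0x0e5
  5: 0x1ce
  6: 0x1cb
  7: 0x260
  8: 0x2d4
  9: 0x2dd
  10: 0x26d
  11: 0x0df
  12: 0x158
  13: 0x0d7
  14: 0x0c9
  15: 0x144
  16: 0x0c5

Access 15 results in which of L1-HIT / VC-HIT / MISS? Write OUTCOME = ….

OUTCOME = MISS

#0 0x2dd→b45/s5 MISS; vc=[]
#1 0x2de→b45/s5 L1-HIT; vc=[]
#2 0xc2→b12/s4 MISS; vc=[]
#3 0xc8→b12/s4 L1-HIT; vc=[]
#4 0xe5→b14/s6 MISS; vc=[]
#5 0x1ce→b28/s4 MISS; vc=[12]
#6 0x1cb→b28/s4 L1-HIT; vc=[12]
#7 0x260→b38/s6 MISS; vc=[12,14]
#8 0x2d4→b45/s5 L1-HIT; vc=[12,14]
#9 0x2dd→b45/s5 L1-HIT; vc=[12,14]
#10 0x26d→b38/s6 L1-HIT; vc=[12,14]
#11 0xdf→b13/s5 MISS; vc=[12,14,45]
#12 0x158→b21/s5 MISS; vc=[14,45,13]
#13 0xd7→b13/s5 VC-HIT; vc=[14,45,21]
#14 0xc9→b12/s4 MISS; vc=[45,21,28]
#15 0x144→b20/s4 MISS; vc=[21,28,12]
#16 0xc5→b12/s4 VC-HIT; vc=[21,28,20]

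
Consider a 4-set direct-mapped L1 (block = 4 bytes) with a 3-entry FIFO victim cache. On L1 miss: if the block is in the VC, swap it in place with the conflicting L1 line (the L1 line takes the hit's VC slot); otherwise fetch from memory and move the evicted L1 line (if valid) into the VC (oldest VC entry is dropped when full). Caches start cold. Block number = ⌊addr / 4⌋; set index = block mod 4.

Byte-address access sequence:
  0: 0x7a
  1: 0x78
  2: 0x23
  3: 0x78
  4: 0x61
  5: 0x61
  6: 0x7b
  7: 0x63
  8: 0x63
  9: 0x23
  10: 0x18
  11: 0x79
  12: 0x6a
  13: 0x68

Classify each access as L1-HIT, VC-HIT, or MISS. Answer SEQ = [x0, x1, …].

SEQ = [MISS, L1-HIT, MISS, L1-HIT, MISS, L1-HIT, L1-HIT, L1-HIT, L1-HIT, VC-HIT, MISS, VC-HIT, MISS, L1-HIT]

0: 0x7a (blk 30, set 2) → MISS  vc=[]
1: 0x78 (blk 30, set 2) → L1-HIT  vc=[]
2: 0x23 (blk 8, set 0) → MISS  vc=[]
3: 0x78 (blk 30, set 2) → L1-HIT  vc=[]
4: 0x61 (blk 24, set 0) → MISS  vc=[8]
5: 0x61 (blk 24, set 0) → L1-HIT  vc=[8]
6: 0x7b (blk 30, set 2) → L1-HIT  vc=[8]
7: 0x63 (blk 24, set 0) → L1-HIT  vc=[8]
8: 0x63 (blk 24, set 0) → L1-HIT  vc=[8]
9: 0x23 (blk 8, set 0) → VC-HIT  vc=[24]
10: 0x18 (blk 6, set 2) → MISS  vc=[24, 30]
11: 0x79 (blk 30, set 2) → VC-HIT  vc=[24, 6]
12: 0x6a (blk 26, set 2) → MISS  vc=[24, 6, 30]
13: 0x68 (blk 26, set 2) → L1-HIT  vc=[24, 6, 30]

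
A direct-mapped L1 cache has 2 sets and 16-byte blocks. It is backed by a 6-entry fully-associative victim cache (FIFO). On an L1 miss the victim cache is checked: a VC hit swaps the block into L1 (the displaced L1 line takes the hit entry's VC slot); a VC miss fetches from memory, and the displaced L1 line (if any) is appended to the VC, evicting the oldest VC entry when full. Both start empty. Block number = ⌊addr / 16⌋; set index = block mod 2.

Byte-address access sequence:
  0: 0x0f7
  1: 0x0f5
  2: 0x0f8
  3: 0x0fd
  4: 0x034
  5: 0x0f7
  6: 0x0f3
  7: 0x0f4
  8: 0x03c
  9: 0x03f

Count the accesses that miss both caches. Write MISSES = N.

MISSES = 2

0: 0xf7 (blk 15, set 1) → MISS  vc=[]
1: 0xf5 (blk 15, set 1) → L1-HIT  vc=[]
2: 0xf8 (blk 15, set 1) → L1-HIT  vc=[]
3: 0xfd (blk 15, set 1) → L1-HIT  vc=[]
4: 0x34 (blk 3, set 1) → MISS  vc=[15]
5: 0xf7 (blk 15, set 1) → VC-HIT  vc=[3]
6: 0xf3 (blk 15, set 1) → L1-HIT  vc=[3]
7: 0xf4 (blk 15, set 1) → L1-HIT  vc=[3]
8: 0x3c (blk 3, set 1) → VC-HIT  vc=[15]
9: 0x3f (blk 3, set 1) → L1-HIT  vc=[15]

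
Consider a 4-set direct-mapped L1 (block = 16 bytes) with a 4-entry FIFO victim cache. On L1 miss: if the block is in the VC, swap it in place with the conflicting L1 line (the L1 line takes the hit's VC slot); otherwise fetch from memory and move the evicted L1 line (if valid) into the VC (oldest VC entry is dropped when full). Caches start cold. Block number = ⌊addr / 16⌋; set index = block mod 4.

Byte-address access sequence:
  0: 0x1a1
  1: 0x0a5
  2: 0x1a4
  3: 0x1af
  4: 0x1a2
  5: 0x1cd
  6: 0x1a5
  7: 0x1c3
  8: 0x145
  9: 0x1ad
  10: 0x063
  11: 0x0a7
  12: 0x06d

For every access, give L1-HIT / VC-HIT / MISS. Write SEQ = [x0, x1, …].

SEQ = [MISS, MISS, VC-HIT, L1-HIT, L1-HIT, MISS, L1-HIT, L1-HIT, MISS, L1-HIT, MISS, VC-HIT, VC-HIT]

#0 0x1a1→b26/s2 MISS; vc=[]
#1 0xa5→b10/s2 MISS; vc=[26]
#2 0x1a4→b26/s2 VC-HIT; vc=[10]
#3 0x1af→b26/s2 L1-HIT; vc=[10]
#4 0x1a2→b26/s2 L1-HIT; vc=[10]
#5 0x1cd→b28/s0 MISS; vc=[10]
#6 0x1a5→b26/s2 L1-HIT; vc=[10]
#7 0x1c3→b28/s0 L1-HIT; vc=[10]
#8 0x145→b20/s0 MISS; vc=[10,28]
#9 0x1ad→b26/s2 L1-HIT; vc=[10,28]
#10 0x63→b6/s2 MISS; vc=[10,28,26]
#11 0xa7→b10/s2 VC-HIT; vc=[6,28,26]
#12 0x6d→b6/s2 VC-HIT; vc=[10,28,26]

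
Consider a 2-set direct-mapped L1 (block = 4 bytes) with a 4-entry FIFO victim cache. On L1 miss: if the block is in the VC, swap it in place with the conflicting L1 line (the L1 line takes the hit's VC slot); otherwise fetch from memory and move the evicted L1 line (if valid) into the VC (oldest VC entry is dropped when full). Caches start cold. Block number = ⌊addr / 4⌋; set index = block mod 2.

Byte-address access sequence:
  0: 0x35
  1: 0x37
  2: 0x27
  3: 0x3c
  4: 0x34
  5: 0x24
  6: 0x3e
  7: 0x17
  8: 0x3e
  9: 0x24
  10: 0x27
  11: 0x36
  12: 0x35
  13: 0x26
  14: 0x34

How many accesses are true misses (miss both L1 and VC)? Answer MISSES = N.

0: 0x35 (blk 13, set 1) → MISS  vc=[]
1: 0x37 (blk 13, set 1) → L1-HIT  vc=[]
2: 0x27 (blk 9, set 1) → MISS  vc=[13]
3: 0x3c (blk 15, set 1) → MISS  vc=[13, 9]
4: 0x34 (blk 13, set 1) → VC-HIT  vc=[15, 9]
5: 0x24 (blk 9, set 1) → VC-HIT  vc=[15, 13]
6: 0x3e (blk 15, set 1) → VC-HIT  vc=[9, 13]
7: 0x17 (blk 5, set 1) → MISS  vc=[9, 13, 15]
8: 0x3e (blk 15, set 1) → VC-HIT  vc=[9, 13, 5]
9: 0x24 (blk 9, set 1) → VC-HIT  vc=[15, 13, 5]
10: 0x27 (blk 9, set 1) → L1-HIT  vc=[15, 13, 5]
11: 0x36 (blk 13, set 1) → VC-HIT  vc=[15, 9, 5]
12: 0x35 (blk 13, set 1) → L1-HIT  vc=[15, 9, 5]
13: 0x26 (blk 9, set 1) → VC-HIT  vc=[15, 13, 5]
14: 0x34 (blk 13, set 1) → VC-HIT  vc=[15, 9, 5]

MISSES = 4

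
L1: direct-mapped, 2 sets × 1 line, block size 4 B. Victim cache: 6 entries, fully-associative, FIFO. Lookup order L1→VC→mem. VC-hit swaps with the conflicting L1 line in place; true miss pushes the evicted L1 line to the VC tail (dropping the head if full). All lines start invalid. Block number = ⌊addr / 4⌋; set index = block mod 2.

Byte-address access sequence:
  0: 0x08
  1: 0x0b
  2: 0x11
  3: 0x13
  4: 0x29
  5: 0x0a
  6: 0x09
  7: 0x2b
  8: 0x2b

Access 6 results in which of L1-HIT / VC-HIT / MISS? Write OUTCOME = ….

OUTCOME = L1-HIT

0: 0x8 (blk 2, set 0) → MISS  vc=[]
1: 0xb (blk 2, set 0) → L1-HIT  vc=[]
2: 0x11 (blk 4, set 0) → MISS  vc=[2]
3: 0x13 (blk 4, set 0) → L1-HIT  vc=[2]
4: 0x29 (blk 10, set 0) → MISS  vc=[2, 4]
5: 0xa (blk 2, set 0) → VC-HIT  vc=[10, 4]
6: 0x9 (blk 2, set 0) → L1-HIT  vc=[10, 4]
7: 0x2b (blk 10, set 0) → VC-HIT  vc=[2, 4]
8: 0x2b (blk 10, set 0) → L1-HIT  vc=[2, 4]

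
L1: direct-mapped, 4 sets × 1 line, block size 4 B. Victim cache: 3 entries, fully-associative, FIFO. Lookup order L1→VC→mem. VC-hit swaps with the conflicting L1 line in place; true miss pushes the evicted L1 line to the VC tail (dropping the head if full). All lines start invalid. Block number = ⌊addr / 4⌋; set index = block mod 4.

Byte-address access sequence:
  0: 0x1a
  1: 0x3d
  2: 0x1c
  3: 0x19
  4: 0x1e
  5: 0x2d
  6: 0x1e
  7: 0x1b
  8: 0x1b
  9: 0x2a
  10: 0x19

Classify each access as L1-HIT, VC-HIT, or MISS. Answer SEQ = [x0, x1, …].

SEQ = [MISS, MISS, MISS, L1-HIT, L1-HIT, MISS, VC-HIT, L1-HIT, L1-HIT, MISS, VC-HIT]

  [0] addr=0x1a blk=6 s=2: MISS | VC []
  [1] addr=0x3d blk=15 s=3: MISS | VC []
  [2] addr=0x1c blk=7 s=3: MISS | VC [15]
  [3] addr=0x19 blk=6 s=2: L1-HIT | VC [15]
  [4] addr=0x1e blk=7 s=3: L1-HIT | VC [15]
  [5] addr=0x2d blk=11 s=3: MISS | VC [15, 7]
  [6] addr=0x1e blk=7 s=3: VC-HIT | VC [15, 11]
  [7] addr=0x1b blk=6 s=2: L1-HIT | VC [15, 11]
  [8] addr=0x1b blk=6 s=2: L1-HIT | VC [15, 11]
  [9] addr=0x2a blk=10 s=2: MISS | VC [15, 11, 6]
  [10] addr=0x19 blk=6 s=2: VC-HIT | VC [15, 11, 10]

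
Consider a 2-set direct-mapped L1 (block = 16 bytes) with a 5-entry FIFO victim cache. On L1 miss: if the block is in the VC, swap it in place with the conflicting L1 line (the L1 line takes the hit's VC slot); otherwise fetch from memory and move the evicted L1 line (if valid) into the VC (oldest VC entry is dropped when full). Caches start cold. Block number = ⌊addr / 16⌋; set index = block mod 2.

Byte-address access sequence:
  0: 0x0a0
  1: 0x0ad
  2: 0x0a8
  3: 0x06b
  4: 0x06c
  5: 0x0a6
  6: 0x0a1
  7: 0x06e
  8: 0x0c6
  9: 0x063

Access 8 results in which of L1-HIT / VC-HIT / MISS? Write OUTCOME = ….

0: 0xa0 (blk 10, set 0) → MISS  vc=[]
1: 0xad (blk 10, set 0) → L1-HIT  vc=[]
2: 0xa8 (blk 10, set 0) → L1-HIT  vc=[]
3: 0x6b (blk 6, set 0) → MISS  vc=[10]
4: 0x6c (blk 6, set 0) → L1-HIT  vc=[10]
5: 0xa6 (blk 10, set 0) → VC-HIT  vc=[6]
6: 0xa1 (blk 10, set 0) → L1-HIT  vc=[6]
7: 0x6e (blk 6, set 0) → VC-HIT  vc=[10]
8: 0xc6 (blk 12, set 0) → MISS  vc=[10, 6]
9: 0x63 (blk 6, set 0) → VC-HIT  vc=[10, 12]

OUTCOME = MISS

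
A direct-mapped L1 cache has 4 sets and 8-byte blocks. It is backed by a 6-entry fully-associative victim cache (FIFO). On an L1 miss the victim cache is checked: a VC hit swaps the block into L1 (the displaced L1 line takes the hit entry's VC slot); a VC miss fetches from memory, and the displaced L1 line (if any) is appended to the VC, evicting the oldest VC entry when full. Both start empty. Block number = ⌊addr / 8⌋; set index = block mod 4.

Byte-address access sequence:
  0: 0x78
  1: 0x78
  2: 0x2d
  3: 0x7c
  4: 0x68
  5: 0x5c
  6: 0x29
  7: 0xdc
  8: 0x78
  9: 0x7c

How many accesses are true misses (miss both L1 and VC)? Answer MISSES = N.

MISSES = 5

#0 0x78→b15/s3 MISS; vc=[]
#1 0x78→b15/s3 L1-HIT; vc=[]
#2 0x2d→b5/s1 MISS; vc=[]
#3 0x7c→b15/s3 L1-HIT; vc=[]
#4 0x68→b13/s1 MISS; vc=[5]
#5 0x5c→b11/s3 MISS; vc=[5,15]
#6 0x29→b5/s1 VC-HIT; vc=[13,15]
#7 0xdc→b27/s3 MISS; vc=[13,15,11]
#8 0x78→b15/s3 VC-HIT; vc=[13,27,11]
#9 0x7c→b15/s3 L1-HIT; vc=[13,27,11]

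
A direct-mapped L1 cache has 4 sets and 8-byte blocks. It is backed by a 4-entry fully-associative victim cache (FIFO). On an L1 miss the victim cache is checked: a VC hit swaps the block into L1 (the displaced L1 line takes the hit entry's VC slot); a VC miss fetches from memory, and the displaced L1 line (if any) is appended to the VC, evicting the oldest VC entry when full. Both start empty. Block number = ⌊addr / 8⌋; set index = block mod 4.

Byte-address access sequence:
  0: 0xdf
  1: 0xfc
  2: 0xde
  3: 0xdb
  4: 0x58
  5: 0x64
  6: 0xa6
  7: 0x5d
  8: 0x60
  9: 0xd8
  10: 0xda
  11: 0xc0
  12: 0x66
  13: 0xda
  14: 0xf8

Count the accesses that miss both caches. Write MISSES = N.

MISSES = 6

  [0] addr=0xdf blk=27 s=3: MISS | VC []
  [1] addr=0xfc blk=31 s=3: MISS | VC [27]
  [2] addr=0xde blk=27 s=3: VC-HIT | VC [31]
  [3] addr=0xdb blk=27 s=3: L1-HIT | VC [31]
  [4] addr=0x58 blk=11 s=3: MISS | VC [31, 27]
  [5] addr=0x64 blk=12 s=0: MISS | VC [31, 27]
  [6] addr=0xa6 blk=20 s=0: MISS | VC [31, 27, 12]
  [7] addr=0x5d blk=11 s=3: L1-HIT | VC [31, 27, 12]
  [8] addr=0x60 blk=12 s=0: VC-HIT | VC [31, 27, 20]
  [9] addr=0xd8 blk=27 s=3: VC-HIT | VC [31, 11, 20]
  [10] addr=0xda blk=27 s=3: L1-HIT | VC [31, 11, 20]
  [11] addr=0xc0 blk=24 s=0: MISS | VC [31, 11, 20, 12]
  [12] addr=0x66 blk=12 s=0: VC-HIT | VC [31, 11, 20, 24]
  [13] addr=0xda blk=27 s=3: L1-HIT | VC [31, 11, 20, 24]
  [14] addr=0xf8 blk=31 s=3: VC-HIT | VC [27, 11, 20, 24]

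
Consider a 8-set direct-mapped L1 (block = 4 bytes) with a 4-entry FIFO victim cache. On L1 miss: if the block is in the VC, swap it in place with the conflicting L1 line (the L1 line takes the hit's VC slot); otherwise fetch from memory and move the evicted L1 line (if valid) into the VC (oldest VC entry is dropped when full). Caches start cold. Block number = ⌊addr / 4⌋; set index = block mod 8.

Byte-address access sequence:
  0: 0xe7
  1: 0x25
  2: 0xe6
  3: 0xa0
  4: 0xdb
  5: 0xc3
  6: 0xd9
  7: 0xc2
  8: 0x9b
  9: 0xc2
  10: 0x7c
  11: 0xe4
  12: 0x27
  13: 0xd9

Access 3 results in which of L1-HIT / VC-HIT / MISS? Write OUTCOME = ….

#0 0xe7→b57/s1 MISS; vc=[]
#1 0x25→b9/s1 MISS; vc=[57]
#2 0xe6→b57/s1 VC-HIT; vc=[9]
#3 0xa0→b40/s0 MISS; vc=[9]
#4 0xdb→b54/s6 MISS; vc=[9]
#5 0xc3→b48/s0 MISS; vc=[9,40]
#6 0xd9→b54/s6 L1-HIT; vc=[9,40]
#7 0xc2→b48/s0 L1-HIT; vc=[9,40]
#8 0x9b→b38/s6 MISS; vc=[9,40,54]
#9 0xc2→b48/s0 L1-HIT; vc=[9,40,54]
#10 0x7c→b31/s7 MISS; vc=[9,40,54]
#11 0xe4→b57/s1 L1-HIT; vc=[9,40,54]
#12 0x27→b9/s1 VC-HIT; vc=[57,40,54]
#13 0xd9→b54/s6 VC-HIT; vc=[57,40,38]

OUTCOME = MISS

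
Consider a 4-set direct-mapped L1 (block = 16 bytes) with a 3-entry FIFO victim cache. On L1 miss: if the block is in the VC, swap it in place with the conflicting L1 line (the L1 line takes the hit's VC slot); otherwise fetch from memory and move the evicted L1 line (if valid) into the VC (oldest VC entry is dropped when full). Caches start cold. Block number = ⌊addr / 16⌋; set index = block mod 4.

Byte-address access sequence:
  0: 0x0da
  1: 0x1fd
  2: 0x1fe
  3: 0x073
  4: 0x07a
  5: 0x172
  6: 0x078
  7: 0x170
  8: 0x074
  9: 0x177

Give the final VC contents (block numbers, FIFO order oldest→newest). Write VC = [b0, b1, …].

  [0] addr=0xda blk=13 s=1: MISS | VC []
  [1] addr=0x1fd blk=31 s=3: MISS | VC []
  [2] addr=0x1fe blk=31 s=3: L1-HIT | VC []
  [3] addr=0x73 blk=7 s=3: MISS | VC [31]
  [4] addr=0x7a blk=7 s=3: L1-HIT | VC [31]
  [5] addr=0x172 blk=23 s=3: MISS | VC [31, 7]
  [6] addr=0x78 blk=7 s=3: VC-HIT | VC [31, 23]
  [7] addr=0x170 blk=23 s=3: VC-HIT | VC [31, 7]
  [8] addr=0x74 blk=7 s=3: VC-HIT | VC [31, 23]
  [9] addr=0x177 blk=23 s=3: VC-HIT | VC [31, 7]

VC = [31, 7]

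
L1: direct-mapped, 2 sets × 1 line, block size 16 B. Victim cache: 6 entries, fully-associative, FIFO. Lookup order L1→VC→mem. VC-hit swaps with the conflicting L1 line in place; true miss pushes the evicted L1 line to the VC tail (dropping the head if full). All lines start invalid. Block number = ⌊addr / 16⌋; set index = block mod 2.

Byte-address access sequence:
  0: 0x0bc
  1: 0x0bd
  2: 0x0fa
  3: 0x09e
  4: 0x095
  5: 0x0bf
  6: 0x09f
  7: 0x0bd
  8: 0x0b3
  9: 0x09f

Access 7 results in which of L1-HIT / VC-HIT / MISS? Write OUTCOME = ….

#0 0xbc→b11/s1 MISS; vc=[]
#1 0xbd→b11/s1 L1-HIT; vc=[]
#2 0xfa→b15/s1 MISS; vc=[11]
#3 0x9e→b9/s1 MISS; vc=[11,15]
#4 0x95→b9/s1 L1-HIT; vc=[11,15]
#5 0xbf→b11/s1 VC-HIT; vc=[9,15]
#6 0x9f→b9/s1 VC-HIT; vc=[11,15]
#7 0xbd→b11/s1 VC-HIT; vc=[9,15]
#8 0xb3→b11/s1 L1-HIT; vc=[9,15]
#9 0x9f→b9/s1 VC-HIT; vc=[11,15]

OUTCOME = VC-HIT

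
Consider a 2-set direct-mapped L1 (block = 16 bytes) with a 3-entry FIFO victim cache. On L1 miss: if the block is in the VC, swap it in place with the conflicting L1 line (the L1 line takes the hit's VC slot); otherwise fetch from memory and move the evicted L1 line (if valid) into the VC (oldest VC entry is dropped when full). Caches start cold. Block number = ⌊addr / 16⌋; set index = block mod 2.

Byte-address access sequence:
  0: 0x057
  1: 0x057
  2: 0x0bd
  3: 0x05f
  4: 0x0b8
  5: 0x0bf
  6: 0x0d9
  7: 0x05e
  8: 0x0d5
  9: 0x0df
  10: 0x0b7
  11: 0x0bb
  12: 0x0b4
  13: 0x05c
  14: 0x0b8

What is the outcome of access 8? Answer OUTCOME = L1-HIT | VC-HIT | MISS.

#0 0x57→b5/s1 MISS; vc=[]
#1 0x57→b5/s1 L1-HIT; vc=[]
#2 0xbd→b11/s1 MISS; vc=[5]
#3 0x5f→b5/s1 VC-HIT; vc=[11]
#4 0xb8→b11/s1 VC-HIT; vc=[5]
#5 0xbf→b11/s1 L1-HIT; vc=[5]
#6 0xd9→b13/s1 MISS; vc=[5,11]
#7 0x5e→b5/s1 VC-HIT; vc=[13,11]
#8 0xd5→b13/s1 VC-HIT; vc=[5,11]
#9 0xdf→b13/s1 L1-HIT; vc=[5,11]
#10 0xb7→b11/s1 VC-HIT; vc=[5,13]
#11 0xbb→b11/s1 L1-HIT; vc=[5,13]
#12 0xb4→b11/s1 L1-HIT; vc=[5,13]
#13 0x5c→b5/s1 VC-HIT; vc=[11,13]
#14 0xb8→b11/s1 VC-HIT; vc=[5,13]

OUTCOME = VC-HIT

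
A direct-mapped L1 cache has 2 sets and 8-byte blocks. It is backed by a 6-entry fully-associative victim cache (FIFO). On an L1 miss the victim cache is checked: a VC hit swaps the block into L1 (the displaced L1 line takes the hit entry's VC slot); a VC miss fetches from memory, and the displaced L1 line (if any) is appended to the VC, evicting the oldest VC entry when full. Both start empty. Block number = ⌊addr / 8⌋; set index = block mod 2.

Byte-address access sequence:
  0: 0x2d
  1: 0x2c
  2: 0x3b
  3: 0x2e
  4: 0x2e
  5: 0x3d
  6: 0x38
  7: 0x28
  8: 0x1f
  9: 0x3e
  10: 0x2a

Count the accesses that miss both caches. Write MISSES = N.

MISSES = 3

#0 0x2d→b5/s1 MISS; vc=[]
#1 0x2c→b5/s1 L1-HIT; vc=[]
#2 0x3b→b7/s1 MISS; vc=[5]
#3 0x2e→b5/s1 VC-HIT; vc=[7]
#4 0x2e→b5/s1 L1-HIT; vc=[7]
#5 0x3d→b7/s1 VC-HIT; vc=[5]
#6 0x38→b7/s1 L1-HIT; vc=[5]
#7 0x28→b5/s1 VC-HIT; vc=[7]
#8 0x1f→b3/s1 MISS; vc=[7,5]
#9 0x3e→b7/s1 VC-HIT; vc=[3,5]
#10 0x2a→b5/s1 VC-HIT; vc=[3,7]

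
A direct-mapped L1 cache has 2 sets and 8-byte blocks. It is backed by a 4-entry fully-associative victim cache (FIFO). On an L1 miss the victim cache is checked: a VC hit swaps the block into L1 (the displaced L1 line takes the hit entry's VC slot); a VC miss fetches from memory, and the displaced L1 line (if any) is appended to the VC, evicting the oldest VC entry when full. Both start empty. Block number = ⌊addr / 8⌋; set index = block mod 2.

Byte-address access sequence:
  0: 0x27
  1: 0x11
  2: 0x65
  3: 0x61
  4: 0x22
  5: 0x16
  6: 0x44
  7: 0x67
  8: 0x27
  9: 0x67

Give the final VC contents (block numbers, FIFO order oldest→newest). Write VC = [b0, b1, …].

  [0] addr=0x27 blk=4 s=0: MISS | VC []
  [1] addr=0x11 blk=2 s=0: MISS | VC [4]
  [2] addr=0x65 blk=12 s=0: MISS | VC [4, 2]
  [3] addr=0x61 blk=12 s=0: L1-HIT | VC [4, 2]
  [4] addr=0x22 blk=4 s=0: VC-HIT | VC [12, 2]
  [5] addr=0x16 blk=2 s=0: VC-HIT | VC [12, 4]
  [6] addr=0x44 blk=8 s=0: MISS | VC [12, 4, 2]
  [7] addr=0x67 blk=12 s=0: VC-HIT | VC [8, 4, 2]
  [8] addr=0x27 blk=4 s=0: VC-HIT | VC [8, 12, 2]
  [9] addr=0x67 blk=12 s=0: VC-HIT | VC [8, 4, 2]

VC = [8, 4, 2]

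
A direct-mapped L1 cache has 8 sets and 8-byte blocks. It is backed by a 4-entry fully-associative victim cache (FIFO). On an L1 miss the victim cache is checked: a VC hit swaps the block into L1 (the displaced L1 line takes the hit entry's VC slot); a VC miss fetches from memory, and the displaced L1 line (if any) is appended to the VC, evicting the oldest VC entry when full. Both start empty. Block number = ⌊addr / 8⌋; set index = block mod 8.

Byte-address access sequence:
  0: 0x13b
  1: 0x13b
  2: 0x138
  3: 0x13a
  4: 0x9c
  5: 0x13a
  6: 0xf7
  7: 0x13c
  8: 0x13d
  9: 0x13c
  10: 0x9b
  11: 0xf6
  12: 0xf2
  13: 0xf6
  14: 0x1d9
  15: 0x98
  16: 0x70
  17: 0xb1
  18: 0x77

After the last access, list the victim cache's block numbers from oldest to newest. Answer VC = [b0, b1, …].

VC = [59, 30, 22]

0: 0x13b (blk 39, set 7) → MISS  vc=[]
1: 0x13b (blk 39, set 7) → L1-HIT  vc=[]
2: 0x138 (blk 39, set 7) → L1-HIT  vc=[]
3: 0x13a (blk 39, set 7) → L1-HIT  vc=[]
4: 0x9c (blk 19, set 3) → MISS  vc=[]
5: 0x13a (blk 39, set 7) → L1-HIT  vc=[]
6: 0xf7 (blk 30, set 6) → MISS  vc=[]
7: 0x13c (blk 39, set 7) → L1-HIT  vc=[]
8: 0x13d (blk 39, set 7) → L1-HIT  vc=[]
9: 0x13c (blk 39, set 7) → L1-HIT  vc=[]
10: 0x9b (blk 19, set 3) → L1-HIT  vc=[]
11: 0xf6 (blk 30, set 6) → L1-HIT  vc=[]
12: 0xf2 (blk 30, set 6) → L1-HIT  vc=[]
13: 0xf6 (blk 30, set 6) → L1-HIT  vc=[]
14: 0x1d9 (blk 59, set 3) → MISS  vc=[19]
15: 0x98 (blk 19, set 3) → VC-HIT  vc=[59]
16: 0x70 (blk 14, set 6) → MISS  vc=[59, 30]
17: 0xb1 (blk 22, set 6) → MISS  vc=[59, 30, 14]
18: 0x77 (blk 14, set 6) → VC-HIT  vc=[59, 30, 22]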